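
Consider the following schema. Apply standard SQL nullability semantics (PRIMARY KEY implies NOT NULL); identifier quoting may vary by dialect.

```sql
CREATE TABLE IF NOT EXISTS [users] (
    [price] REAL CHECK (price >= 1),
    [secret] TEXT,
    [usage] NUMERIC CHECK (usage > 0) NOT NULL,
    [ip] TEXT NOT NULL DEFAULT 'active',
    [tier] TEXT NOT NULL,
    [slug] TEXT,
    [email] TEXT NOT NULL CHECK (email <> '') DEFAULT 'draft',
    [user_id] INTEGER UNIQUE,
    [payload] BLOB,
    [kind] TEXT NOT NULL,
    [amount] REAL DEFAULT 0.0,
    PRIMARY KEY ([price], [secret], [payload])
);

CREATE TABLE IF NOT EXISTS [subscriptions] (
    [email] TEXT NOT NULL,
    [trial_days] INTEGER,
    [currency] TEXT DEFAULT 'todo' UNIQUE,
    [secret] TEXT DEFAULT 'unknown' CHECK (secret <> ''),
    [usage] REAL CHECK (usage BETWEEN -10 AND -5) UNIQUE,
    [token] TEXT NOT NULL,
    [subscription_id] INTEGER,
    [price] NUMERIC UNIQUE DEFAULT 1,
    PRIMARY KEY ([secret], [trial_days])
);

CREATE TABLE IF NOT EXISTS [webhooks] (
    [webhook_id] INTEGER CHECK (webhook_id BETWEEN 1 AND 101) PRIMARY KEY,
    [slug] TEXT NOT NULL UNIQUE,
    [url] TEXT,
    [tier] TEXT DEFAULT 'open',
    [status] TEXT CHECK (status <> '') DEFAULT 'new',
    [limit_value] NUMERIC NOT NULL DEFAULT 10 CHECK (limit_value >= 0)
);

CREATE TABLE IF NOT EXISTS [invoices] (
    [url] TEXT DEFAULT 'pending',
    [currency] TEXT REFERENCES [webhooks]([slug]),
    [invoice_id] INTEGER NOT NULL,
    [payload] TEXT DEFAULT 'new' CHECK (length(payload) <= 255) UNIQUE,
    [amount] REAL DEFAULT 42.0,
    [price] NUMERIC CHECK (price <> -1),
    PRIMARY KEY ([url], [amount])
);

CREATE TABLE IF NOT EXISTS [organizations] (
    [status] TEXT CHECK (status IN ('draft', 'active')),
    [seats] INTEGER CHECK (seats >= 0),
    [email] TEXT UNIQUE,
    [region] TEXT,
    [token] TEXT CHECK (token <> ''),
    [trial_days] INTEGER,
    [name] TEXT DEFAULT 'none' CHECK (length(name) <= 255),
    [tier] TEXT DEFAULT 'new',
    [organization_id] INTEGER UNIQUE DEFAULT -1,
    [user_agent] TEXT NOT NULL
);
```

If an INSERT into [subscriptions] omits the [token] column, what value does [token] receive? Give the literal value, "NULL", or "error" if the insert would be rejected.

error

token has no DEFAULT clause.
Omitting it would insert NULL, but it is declared NOT NULL, so the INSERT fails.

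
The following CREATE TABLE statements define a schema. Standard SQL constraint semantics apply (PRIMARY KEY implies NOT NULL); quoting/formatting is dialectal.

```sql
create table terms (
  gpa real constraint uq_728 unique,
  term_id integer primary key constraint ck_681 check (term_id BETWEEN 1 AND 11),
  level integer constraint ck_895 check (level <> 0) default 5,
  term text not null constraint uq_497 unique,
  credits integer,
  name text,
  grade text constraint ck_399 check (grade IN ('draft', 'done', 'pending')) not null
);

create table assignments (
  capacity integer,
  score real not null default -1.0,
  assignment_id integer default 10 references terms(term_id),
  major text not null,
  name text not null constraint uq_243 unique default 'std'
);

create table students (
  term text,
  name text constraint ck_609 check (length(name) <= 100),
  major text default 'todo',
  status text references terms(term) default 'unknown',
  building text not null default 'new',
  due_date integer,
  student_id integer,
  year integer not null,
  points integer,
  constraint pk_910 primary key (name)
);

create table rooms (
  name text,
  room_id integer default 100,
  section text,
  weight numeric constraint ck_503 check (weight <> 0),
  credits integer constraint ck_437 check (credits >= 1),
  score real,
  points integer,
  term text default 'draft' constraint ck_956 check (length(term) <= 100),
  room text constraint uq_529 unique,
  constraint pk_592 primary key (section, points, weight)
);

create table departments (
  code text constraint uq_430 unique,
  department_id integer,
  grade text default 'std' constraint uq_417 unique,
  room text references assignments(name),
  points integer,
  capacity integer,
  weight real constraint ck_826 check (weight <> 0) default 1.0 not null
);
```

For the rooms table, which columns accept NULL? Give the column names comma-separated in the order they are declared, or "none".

- name: no NOT NULL constraint applies → nullable.
- room_id: DEFAULT only fills an omitted column; an explicit NULL is still allowed → nullable.
- section: part of the PRIMARY KEY, which implies NOT NULL → not nullable.
- weight: part of the PRIMARY KEY, which implies NOT NULL → not nullable.
- credits: CHECK does not forbid NULL (a CHECK constraint passes when its expression is NULL) → nullable.
- score: no NOT NULL constraint applies → nullable.
- points: part of the PRIMARY KEY, which implies NOT NULL → not nullable.
- term: CHECK does not forbid NULL (a CHECK constraint passes when its expression is NULL) → nullable.
- room: UNIQUE does not imply NOT NULL → nullable.

name, room_id, credits, score, term, room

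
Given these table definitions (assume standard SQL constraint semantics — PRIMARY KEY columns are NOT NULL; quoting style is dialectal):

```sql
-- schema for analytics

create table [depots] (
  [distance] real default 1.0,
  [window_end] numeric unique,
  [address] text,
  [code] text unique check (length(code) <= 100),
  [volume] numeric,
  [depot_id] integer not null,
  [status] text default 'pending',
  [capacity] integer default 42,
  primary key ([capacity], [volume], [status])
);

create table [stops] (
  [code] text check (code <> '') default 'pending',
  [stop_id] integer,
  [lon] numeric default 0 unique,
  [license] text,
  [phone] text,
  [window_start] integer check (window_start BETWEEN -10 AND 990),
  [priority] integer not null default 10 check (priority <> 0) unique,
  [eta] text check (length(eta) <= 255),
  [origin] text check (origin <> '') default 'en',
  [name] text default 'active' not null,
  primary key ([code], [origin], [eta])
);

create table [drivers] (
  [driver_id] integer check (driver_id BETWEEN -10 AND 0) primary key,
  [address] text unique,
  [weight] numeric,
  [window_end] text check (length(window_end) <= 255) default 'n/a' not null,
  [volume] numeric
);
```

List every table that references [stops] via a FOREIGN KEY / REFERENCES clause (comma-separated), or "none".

No REFERENCES clause anywhere in the schema names stops.

none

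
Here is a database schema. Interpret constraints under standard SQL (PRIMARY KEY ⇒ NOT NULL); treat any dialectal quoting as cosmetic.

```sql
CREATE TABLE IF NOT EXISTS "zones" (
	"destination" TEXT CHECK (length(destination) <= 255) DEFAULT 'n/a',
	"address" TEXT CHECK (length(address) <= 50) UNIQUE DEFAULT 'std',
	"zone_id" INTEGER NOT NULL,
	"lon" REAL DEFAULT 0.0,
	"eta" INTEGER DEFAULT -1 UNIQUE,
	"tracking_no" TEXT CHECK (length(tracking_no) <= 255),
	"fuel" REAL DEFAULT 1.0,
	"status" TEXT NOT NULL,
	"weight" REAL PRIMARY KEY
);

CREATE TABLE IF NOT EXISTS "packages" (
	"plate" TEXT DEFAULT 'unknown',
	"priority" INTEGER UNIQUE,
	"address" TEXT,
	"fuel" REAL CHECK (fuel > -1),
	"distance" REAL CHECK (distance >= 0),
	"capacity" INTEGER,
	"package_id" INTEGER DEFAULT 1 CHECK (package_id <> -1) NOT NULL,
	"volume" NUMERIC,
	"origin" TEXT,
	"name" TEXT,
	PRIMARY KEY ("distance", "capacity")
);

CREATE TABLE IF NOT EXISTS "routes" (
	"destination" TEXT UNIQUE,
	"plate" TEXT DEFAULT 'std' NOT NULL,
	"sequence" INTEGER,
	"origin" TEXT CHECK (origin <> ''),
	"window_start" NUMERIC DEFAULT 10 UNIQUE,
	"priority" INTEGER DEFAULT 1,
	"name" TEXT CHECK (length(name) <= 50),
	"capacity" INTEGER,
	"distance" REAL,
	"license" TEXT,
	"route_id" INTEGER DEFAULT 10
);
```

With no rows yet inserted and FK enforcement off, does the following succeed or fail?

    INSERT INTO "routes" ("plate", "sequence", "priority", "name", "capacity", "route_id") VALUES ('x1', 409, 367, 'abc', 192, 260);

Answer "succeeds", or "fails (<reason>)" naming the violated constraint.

succeeds

NOT NULL columns: plate is supplied.
CHECK constraints: 'abc' satisfies (length(name) <= 50).
No constraint is violated.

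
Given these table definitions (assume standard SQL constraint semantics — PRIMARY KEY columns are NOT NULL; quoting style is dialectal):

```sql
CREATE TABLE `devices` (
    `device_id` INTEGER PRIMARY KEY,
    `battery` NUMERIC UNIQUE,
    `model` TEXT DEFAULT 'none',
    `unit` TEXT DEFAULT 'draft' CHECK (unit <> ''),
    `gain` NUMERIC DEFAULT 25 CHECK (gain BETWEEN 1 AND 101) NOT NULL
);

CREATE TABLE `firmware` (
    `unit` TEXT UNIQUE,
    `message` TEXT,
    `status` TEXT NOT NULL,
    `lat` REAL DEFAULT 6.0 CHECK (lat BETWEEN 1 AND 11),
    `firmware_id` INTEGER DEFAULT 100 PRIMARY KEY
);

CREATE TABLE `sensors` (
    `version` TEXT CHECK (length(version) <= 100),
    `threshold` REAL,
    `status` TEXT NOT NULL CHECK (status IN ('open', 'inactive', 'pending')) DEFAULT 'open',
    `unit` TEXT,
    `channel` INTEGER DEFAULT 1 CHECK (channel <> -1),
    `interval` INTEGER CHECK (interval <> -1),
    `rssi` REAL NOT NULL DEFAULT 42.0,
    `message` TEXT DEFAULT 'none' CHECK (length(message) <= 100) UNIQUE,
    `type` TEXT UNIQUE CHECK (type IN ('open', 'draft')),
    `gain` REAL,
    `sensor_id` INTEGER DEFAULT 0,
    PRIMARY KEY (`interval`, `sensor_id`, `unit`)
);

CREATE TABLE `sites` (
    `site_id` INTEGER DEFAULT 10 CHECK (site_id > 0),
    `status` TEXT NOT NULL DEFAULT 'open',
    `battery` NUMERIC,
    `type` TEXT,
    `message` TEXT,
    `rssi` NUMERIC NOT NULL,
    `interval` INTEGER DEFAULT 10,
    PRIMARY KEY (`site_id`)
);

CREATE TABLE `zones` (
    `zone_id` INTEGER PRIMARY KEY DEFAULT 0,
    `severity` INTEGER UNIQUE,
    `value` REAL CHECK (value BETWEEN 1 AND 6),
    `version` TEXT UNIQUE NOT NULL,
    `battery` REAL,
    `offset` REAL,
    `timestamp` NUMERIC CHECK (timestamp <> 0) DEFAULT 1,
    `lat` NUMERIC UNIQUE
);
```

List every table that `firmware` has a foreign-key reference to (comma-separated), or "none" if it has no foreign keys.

none

No column in firmware has a REFERENCES clause.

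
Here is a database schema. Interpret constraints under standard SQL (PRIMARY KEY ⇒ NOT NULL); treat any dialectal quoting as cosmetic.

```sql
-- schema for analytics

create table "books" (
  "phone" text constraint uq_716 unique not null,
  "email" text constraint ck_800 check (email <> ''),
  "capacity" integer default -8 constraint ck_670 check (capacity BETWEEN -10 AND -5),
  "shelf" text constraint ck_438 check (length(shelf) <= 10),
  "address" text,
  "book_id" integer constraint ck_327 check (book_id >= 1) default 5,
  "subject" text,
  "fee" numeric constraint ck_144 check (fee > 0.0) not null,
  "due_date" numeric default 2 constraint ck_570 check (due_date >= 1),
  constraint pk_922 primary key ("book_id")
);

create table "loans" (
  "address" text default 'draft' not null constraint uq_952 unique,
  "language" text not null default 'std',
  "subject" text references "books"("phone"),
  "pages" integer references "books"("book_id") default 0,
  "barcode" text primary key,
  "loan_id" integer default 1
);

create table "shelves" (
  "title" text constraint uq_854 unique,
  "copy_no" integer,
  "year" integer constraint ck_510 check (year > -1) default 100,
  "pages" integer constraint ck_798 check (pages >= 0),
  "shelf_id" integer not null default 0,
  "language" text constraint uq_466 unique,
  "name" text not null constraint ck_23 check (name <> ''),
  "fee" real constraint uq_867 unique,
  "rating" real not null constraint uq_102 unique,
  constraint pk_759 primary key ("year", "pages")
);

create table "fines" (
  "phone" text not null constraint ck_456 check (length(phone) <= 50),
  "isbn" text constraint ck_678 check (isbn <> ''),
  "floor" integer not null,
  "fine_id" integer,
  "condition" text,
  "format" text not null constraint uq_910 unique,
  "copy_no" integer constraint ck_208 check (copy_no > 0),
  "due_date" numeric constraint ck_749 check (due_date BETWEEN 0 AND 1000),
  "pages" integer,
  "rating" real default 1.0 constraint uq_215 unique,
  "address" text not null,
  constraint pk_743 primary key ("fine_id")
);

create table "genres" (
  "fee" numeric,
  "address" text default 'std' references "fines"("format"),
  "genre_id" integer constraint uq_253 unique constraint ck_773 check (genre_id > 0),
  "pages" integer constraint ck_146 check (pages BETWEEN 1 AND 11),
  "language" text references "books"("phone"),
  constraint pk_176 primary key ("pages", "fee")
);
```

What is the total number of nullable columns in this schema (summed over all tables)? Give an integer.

22

books: 6 nullable (email, capacity, shelf, address, subject, due_date — PK (book_id) and explicit NOT NULL columns excluded).
loans: 3 nullable (subject, pages, loan_id — PK (barcode) and explicit NOT NULL columns excluded).
shelves: 4 nullable (title, copy_no, language, fee — PK (year, pages) and explicit NOT NULL columns excluded).
fines: 6 nullable (isbn, condition, copy_no, due_date, pages, rating — PK (fine_id) and explicit NOT NULL columns excluded).
genres: 3 nullable (address, genre_id, language — PK (pages, fee) and explicit NOT NULL columns excluded).
Total: 6 + 3 + 4 + 6 + 3 = 22.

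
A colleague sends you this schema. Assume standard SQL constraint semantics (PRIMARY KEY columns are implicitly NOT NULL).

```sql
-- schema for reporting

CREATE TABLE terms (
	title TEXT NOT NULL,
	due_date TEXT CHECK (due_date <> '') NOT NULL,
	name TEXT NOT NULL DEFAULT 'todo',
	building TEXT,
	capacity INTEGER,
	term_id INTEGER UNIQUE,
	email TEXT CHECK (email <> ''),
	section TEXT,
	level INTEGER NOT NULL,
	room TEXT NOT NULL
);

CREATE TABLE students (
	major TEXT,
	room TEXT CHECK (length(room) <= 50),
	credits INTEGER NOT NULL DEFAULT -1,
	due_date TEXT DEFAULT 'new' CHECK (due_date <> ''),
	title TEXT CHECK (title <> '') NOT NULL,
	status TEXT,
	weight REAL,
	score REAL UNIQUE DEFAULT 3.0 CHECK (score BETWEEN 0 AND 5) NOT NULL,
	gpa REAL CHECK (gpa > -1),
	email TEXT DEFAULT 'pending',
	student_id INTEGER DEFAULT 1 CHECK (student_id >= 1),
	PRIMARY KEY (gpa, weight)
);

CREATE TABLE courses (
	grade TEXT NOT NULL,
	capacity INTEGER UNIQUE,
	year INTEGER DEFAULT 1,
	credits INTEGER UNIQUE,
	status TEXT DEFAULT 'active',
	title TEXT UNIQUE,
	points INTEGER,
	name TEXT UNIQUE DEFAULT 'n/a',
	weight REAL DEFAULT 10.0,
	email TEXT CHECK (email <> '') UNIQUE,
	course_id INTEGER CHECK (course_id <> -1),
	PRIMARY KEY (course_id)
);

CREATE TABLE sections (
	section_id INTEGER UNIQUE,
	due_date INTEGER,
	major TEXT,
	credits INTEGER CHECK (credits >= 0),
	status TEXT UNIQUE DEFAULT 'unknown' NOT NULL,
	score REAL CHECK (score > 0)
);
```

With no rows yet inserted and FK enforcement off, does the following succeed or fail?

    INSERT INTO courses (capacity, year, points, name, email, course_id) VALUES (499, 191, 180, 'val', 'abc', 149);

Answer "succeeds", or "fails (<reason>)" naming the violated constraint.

fails (NOT NULL on grade)

grade is omitted from the column list and has no DEFAULT, so it would receive NULL.
But grade is declared NOT NULL.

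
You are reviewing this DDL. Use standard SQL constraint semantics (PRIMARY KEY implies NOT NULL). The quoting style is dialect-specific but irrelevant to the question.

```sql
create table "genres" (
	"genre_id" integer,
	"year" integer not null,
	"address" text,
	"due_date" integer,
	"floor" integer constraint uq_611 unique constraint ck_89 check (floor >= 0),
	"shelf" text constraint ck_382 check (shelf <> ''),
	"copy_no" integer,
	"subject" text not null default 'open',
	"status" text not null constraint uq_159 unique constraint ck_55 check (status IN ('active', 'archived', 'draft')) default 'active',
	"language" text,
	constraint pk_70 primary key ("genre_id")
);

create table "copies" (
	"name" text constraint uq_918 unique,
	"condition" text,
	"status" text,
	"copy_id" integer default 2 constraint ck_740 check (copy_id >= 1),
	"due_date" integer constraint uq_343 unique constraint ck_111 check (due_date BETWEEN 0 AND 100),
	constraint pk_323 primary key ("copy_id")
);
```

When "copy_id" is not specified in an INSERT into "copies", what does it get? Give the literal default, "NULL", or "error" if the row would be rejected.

copy_id has an explicit DEFAULT 2.
When the column is omitted from an INSERT, that default is used.

2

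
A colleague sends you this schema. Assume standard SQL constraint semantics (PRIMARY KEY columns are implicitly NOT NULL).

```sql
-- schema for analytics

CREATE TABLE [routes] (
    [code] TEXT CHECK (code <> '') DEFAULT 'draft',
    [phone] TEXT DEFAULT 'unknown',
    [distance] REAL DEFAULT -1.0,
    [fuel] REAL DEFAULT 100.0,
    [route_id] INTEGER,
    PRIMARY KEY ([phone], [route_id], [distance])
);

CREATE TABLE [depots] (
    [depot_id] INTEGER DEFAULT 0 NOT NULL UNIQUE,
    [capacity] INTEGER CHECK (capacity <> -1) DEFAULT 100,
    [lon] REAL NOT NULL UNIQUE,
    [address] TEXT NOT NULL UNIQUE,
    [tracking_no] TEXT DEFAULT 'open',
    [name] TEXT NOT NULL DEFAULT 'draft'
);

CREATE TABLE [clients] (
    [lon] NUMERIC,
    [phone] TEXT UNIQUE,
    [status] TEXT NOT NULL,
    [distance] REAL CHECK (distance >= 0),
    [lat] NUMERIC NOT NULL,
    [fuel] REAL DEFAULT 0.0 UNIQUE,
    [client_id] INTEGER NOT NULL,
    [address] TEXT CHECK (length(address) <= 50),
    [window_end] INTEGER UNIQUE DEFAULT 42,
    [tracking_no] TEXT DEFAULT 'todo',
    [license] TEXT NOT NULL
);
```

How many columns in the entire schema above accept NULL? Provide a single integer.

routes: 2 nullable (code, fuel — PK (phone, route_id, distance) and explicit NOT NULL columns excluded).
depots: 2 nullable (capacity, tracking_no — PK none and explicit NOT NULL columns excluded).
clients: 7 nullable (lon, phone, distance, fuel, address, window_end, tracking_no — PK none and explicit NOT NULL columns excluded).
Total: 2 + 2 + 7 = 11.

11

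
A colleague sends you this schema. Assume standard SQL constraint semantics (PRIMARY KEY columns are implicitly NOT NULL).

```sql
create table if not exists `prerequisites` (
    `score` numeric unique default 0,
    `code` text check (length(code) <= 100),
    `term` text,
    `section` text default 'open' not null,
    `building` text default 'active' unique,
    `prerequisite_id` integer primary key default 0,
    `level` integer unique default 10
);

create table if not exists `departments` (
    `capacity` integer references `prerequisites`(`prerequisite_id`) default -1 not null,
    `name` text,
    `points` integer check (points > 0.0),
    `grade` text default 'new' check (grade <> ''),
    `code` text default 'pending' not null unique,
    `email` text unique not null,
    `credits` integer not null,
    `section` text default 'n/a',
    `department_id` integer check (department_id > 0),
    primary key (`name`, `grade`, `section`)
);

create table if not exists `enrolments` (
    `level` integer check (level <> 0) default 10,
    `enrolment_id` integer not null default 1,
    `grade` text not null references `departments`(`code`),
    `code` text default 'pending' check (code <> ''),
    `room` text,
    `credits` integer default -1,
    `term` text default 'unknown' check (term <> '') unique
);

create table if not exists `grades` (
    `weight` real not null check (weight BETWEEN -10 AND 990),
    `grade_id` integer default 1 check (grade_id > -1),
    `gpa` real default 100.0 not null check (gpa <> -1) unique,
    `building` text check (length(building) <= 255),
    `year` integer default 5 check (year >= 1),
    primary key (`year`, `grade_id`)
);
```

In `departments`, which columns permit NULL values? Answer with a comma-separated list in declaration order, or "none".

- capacity: declared NOT NULL → not nullable.
- name: part of the PRIMARY KEY, which implies NOT NULL → not nullable.
- points: CHECK does not forbid NULL (a CHECK constraint passes when its expression is NULL) → nullable.
- grade: part of the PRIMARY KEY, which implies NOT NULL → not nullable.
- code: declared NOT NULL → not nullable.
- email: declared NOT NULL → not nullable.
- credits: declared NOT NULL → not nullable.
- section: part of the PRIMARY KEY, which implies NOT NULL → not nullable.
- department_id: CHECK does not forbid NULL (a CHECK constraint passes when its expression is NULL) → nullable.

points, department_id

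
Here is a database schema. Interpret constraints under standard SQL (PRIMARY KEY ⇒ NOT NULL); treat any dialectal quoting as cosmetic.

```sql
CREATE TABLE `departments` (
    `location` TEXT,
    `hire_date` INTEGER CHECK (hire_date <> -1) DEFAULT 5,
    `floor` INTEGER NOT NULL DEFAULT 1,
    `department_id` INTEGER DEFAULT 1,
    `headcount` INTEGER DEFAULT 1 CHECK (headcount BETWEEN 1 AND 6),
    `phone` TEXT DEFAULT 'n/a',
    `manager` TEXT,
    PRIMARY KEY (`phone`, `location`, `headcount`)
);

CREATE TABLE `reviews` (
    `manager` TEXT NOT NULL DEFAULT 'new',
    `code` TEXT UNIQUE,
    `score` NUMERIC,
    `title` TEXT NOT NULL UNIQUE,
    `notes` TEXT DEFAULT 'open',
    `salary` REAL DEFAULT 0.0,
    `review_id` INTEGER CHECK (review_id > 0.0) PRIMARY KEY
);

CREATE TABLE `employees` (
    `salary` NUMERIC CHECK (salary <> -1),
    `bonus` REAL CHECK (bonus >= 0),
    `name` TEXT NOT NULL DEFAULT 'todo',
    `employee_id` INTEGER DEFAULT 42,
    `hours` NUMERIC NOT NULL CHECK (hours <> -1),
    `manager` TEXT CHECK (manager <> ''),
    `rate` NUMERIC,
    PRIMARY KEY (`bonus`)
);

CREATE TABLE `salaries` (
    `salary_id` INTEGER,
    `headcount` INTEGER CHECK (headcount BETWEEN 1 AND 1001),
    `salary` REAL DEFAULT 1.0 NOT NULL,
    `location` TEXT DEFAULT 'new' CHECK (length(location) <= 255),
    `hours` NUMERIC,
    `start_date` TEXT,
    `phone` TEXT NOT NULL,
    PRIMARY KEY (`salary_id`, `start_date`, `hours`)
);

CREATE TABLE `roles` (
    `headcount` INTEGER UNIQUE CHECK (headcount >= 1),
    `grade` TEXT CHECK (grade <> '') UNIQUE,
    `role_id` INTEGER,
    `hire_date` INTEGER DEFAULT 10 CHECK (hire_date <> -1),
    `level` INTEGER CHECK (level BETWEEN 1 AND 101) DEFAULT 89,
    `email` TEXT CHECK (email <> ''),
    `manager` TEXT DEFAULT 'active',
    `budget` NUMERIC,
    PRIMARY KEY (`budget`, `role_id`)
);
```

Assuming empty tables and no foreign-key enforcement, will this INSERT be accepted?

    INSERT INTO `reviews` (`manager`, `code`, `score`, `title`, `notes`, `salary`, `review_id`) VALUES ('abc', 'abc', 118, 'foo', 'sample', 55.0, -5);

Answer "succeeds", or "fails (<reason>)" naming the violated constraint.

The value -5 for review_id violates CHECK (review_id > 0.0).

fails (CHECK on review_id)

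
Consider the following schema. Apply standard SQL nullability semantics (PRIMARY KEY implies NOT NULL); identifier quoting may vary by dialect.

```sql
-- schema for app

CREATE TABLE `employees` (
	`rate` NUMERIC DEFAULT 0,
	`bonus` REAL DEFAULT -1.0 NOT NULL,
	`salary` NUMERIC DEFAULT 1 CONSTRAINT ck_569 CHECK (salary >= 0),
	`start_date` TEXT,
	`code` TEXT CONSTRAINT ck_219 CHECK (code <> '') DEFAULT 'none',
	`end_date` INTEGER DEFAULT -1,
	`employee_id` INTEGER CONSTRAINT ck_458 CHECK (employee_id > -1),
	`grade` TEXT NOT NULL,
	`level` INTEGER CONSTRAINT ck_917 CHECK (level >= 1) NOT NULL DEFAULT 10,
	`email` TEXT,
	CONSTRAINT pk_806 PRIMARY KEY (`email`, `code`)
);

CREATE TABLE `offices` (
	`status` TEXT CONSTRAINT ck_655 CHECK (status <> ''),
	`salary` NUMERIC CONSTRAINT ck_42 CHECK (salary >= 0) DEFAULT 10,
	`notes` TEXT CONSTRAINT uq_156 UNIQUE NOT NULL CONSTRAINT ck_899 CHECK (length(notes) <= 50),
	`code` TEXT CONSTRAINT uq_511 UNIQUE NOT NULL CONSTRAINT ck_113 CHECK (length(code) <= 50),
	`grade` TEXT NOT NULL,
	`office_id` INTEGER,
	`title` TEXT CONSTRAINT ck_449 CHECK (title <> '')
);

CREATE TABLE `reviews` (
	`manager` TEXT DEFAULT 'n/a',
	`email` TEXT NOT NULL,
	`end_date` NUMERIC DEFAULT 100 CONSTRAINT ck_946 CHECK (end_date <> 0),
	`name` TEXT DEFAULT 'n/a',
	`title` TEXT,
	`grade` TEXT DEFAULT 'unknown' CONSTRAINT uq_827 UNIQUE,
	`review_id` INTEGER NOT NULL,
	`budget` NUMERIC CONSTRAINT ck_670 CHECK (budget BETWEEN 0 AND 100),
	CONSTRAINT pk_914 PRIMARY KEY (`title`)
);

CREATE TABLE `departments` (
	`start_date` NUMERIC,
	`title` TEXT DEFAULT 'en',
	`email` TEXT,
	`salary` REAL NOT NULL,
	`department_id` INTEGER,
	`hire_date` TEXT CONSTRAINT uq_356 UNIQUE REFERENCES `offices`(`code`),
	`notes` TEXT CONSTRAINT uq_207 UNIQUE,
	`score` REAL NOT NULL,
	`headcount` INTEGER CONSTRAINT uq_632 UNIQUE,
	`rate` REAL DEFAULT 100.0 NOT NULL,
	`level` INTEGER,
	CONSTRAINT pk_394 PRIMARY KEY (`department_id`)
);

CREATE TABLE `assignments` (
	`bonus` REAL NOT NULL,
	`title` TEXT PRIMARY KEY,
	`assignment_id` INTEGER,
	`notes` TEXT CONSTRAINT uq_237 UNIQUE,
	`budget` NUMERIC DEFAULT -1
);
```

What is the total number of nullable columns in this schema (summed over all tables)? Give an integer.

24

employees: 5 nullable (rate, salary, start_date, end_date, employee_id — PK (email, code) and explicit NOT NULL columns excluded).
offices: 4 nullable (status, salary, office_id, title — PK none and explicit NOT NULL columns excluded).
reviews: 5 nullable (manager, end_date, name, grade, budget — PK (title) and explicit NOT NULL columns excluded).
departments: 7 nullable (start_date, title, email, hire_date, notes, headcount, level — PK (department_id) and explicit NOT NULL columns excluded).
assignments: 3 nullable (assignment_id, notes, budget — PK (title) and explicit NOT NULL columns excluded).
Total: 5 + 4 + 5 + 7 + 3 = 24.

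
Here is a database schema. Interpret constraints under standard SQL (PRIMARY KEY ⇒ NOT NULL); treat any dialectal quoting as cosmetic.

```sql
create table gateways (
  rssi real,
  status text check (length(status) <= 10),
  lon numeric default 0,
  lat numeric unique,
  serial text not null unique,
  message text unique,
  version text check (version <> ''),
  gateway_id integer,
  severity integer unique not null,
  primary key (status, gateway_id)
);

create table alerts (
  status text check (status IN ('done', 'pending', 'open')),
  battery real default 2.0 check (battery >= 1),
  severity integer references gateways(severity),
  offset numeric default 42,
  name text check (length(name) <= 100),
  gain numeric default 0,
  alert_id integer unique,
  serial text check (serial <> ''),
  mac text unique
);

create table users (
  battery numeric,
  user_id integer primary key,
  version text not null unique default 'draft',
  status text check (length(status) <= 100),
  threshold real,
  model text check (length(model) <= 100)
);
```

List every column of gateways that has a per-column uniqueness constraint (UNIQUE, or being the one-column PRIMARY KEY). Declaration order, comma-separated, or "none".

lat, serial, message, severity

- rssi: no UNIQUE or single-column PK constraint.
- status: part of a composite PRIMARY KEY — only the tuple is unique, not this column on its own.
- lon: no UNIQUE or single-column PK constraint.
- lat: declared UNIQUE → unique.
- serial: declared UNIQUE → unique.
- message: declared UNIQUE → unique.
- version: no UNIQUE or single-column PK constraint.
- gateway_id: part of a composite PRIMARY KEY — only the tuple is unique, not this column on its own.
- severity: declared UNIQUE → unique.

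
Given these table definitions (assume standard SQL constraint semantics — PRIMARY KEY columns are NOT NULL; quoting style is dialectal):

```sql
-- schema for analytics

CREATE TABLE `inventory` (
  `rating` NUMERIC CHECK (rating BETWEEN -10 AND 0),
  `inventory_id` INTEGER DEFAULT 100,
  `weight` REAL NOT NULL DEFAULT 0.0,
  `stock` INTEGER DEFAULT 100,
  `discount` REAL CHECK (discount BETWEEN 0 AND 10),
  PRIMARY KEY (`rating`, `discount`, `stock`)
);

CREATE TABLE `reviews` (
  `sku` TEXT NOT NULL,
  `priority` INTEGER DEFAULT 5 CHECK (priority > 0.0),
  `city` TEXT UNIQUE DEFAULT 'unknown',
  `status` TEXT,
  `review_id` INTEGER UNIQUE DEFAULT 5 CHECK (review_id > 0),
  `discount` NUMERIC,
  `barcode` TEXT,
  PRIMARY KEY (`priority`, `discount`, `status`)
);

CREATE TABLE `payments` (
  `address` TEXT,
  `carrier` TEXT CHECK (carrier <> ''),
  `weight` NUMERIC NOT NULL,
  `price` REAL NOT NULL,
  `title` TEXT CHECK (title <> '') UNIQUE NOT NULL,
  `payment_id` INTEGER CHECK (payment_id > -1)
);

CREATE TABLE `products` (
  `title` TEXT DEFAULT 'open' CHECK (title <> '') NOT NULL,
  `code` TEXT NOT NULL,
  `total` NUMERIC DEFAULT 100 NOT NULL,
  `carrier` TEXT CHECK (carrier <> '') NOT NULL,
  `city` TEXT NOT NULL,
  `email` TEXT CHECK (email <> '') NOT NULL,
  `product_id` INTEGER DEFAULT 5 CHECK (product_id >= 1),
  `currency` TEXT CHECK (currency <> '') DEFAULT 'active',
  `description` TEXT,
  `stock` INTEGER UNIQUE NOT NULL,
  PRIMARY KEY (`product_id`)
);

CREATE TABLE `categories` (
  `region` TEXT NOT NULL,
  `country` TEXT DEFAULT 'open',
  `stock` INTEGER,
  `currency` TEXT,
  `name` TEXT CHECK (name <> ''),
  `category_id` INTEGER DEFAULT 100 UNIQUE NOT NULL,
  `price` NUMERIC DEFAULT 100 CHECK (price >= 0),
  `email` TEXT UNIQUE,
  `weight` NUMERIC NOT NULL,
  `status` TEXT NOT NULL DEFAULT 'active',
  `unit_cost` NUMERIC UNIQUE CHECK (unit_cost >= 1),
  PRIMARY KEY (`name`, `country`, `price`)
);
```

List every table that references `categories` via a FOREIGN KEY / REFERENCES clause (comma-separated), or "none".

none

No REFERENCES clause anywhere in the schema names categories.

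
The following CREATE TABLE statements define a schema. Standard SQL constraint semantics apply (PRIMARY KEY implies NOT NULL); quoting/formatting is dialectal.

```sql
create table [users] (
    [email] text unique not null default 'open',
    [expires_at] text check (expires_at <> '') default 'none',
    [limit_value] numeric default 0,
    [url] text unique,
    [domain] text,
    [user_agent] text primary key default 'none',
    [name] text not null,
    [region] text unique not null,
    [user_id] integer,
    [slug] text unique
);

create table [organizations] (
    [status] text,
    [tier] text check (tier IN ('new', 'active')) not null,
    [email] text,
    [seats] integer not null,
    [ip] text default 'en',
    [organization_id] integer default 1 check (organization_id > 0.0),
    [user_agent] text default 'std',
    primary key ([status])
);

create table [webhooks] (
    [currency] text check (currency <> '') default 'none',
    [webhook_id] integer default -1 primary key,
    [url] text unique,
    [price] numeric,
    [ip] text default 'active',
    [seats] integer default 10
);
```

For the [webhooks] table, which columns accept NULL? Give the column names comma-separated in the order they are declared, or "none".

currency, url, price, ip, seats

- currency: CHECK does not forbid NULL (a CHECK constraint passes when its expression is NULL) → nullable.
- webhook_id: part of the PRIMARY KEY, which implies NOT NULL → not nullable.
- url: UNIQUE does not imply NOT NULL → nullable.
- price: no NOT NULL constraint applies → nullable.
- ip: DEFAULT only fills an omitted column; an explicit NULL is still allowed → nullable.
- seats: DEFAULT only fills an omitted column; an explicit NULL is still allowed → nullable.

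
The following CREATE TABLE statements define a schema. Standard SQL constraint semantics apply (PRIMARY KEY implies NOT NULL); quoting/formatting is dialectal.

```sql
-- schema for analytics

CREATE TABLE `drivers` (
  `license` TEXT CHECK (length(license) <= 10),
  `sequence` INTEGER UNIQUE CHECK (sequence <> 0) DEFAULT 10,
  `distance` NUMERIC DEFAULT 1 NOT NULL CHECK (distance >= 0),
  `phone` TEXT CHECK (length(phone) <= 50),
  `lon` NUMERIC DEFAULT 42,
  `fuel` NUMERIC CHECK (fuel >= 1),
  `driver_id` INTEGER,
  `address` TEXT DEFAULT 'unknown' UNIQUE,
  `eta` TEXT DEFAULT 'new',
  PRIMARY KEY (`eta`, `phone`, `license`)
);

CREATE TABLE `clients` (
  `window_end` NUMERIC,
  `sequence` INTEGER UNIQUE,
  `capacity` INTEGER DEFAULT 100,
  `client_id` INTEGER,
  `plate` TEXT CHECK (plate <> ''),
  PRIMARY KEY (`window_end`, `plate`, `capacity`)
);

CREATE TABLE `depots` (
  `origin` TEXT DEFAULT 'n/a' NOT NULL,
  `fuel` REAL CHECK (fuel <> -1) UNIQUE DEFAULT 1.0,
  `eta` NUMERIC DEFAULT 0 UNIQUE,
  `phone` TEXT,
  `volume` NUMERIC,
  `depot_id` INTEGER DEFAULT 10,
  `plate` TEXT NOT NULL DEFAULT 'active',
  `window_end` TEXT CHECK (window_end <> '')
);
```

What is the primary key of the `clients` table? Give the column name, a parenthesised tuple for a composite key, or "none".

(window_end, plate, capacity)

A table-level PRIMARY KEY clause names 3 columns: window_end, plate, capacity.
This is a composite key — the combination is unique, not each column individually.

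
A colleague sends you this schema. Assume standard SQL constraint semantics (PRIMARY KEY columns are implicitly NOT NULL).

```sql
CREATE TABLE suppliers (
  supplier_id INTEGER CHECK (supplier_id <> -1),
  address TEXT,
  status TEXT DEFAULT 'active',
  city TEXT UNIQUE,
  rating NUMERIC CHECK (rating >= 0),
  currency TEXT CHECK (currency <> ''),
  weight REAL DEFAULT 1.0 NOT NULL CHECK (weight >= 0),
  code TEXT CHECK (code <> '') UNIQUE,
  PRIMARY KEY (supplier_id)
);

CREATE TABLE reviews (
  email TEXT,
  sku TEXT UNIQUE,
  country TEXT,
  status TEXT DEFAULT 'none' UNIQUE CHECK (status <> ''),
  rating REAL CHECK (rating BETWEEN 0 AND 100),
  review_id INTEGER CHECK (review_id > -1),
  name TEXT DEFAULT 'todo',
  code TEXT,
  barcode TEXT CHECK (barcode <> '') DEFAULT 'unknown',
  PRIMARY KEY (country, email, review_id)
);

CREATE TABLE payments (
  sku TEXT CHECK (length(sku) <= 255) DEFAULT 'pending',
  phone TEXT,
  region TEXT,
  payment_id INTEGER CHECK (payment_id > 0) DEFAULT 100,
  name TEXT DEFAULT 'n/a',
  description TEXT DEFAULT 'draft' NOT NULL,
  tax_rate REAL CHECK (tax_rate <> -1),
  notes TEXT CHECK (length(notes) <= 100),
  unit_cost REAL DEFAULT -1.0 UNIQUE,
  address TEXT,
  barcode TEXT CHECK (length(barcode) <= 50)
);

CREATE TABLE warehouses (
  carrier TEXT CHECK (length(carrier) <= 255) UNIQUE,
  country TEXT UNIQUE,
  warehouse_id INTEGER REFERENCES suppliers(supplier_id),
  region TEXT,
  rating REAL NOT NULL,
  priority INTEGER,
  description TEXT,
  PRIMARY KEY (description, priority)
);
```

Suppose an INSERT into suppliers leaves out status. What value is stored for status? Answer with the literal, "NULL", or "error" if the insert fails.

status has an explicit DEFAULT 'active'.
When the column is omitted from an INSERT, that default is used.

'active'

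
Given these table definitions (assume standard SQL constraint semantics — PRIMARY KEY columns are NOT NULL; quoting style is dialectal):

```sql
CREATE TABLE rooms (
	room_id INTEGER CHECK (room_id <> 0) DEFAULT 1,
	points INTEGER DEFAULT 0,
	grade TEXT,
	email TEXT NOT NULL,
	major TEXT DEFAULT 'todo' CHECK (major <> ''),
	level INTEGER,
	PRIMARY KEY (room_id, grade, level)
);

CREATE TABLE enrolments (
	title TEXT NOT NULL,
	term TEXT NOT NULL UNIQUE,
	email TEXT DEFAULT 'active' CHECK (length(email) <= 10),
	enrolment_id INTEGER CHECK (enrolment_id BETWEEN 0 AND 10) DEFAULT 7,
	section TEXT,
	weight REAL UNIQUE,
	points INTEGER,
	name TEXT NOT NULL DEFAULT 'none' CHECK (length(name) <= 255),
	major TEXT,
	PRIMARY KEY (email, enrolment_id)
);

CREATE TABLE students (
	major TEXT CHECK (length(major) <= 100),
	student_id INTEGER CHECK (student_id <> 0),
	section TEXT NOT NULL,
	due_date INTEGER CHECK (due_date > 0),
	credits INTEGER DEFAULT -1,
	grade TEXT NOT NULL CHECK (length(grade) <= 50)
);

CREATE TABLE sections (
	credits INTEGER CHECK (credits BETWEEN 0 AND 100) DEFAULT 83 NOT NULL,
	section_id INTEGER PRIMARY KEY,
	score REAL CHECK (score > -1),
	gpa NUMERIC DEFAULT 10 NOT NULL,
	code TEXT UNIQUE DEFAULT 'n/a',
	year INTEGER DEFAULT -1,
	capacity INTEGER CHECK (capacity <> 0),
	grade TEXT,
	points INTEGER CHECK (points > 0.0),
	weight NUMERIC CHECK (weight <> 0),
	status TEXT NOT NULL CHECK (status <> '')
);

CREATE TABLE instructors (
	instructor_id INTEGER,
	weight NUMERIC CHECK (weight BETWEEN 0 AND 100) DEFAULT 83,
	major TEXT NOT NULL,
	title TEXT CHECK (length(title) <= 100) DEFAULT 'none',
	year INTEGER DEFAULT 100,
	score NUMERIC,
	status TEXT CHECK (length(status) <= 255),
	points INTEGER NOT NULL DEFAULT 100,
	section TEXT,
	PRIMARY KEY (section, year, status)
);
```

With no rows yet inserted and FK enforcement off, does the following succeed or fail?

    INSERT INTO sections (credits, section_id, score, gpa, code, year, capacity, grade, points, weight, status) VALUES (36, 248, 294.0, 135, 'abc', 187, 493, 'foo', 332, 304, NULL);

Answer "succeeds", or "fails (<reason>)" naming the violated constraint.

status is explicitly set to NULL, but status is declared NOT NULL.

fails (NOT NULL on status)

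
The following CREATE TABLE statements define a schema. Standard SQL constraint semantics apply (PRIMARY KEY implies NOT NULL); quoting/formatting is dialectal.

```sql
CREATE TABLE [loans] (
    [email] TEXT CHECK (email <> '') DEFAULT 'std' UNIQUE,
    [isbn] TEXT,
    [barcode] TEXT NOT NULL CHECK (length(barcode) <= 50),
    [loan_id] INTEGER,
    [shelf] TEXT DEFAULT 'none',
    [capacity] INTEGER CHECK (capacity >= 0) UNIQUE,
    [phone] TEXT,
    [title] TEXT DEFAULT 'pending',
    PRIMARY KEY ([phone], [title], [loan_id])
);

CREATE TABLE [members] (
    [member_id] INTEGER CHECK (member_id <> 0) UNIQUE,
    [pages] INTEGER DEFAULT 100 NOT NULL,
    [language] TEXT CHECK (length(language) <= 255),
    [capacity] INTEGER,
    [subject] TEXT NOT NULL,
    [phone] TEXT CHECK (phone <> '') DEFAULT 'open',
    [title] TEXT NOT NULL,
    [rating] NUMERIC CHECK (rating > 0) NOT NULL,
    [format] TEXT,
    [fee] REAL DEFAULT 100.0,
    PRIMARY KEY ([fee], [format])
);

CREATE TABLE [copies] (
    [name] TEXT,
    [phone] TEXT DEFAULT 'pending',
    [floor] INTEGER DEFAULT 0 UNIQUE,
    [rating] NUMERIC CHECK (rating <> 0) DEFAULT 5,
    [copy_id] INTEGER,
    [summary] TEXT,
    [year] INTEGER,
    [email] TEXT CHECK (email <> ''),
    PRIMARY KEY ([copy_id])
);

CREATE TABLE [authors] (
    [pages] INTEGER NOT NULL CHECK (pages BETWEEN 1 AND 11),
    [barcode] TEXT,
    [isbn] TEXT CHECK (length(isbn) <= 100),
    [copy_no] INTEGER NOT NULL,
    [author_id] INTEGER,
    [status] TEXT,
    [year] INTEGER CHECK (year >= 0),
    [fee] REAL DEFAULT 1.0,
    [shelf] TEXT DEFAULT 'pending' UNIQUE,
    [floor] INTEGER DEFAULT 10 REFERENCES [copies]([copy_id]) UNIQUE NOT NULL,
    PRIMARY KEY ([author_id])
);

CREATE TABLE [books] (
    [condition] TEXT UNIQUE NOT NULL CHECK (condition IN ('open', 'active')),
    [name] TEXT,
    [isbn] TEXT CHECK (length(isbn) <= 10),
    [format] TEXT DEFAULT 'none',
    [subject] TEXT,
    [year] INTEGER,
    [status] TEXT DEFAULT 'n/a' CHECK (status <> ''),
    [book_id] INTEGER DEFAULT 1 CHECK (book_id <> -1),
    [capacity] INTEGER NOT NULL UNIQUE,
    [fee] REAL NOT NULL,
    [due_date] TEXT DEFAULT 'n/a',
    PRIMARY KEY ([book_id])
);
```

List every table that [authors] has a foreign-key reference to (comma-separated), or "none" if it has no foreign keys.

copies

- floor REFERENCES copies(copy_id).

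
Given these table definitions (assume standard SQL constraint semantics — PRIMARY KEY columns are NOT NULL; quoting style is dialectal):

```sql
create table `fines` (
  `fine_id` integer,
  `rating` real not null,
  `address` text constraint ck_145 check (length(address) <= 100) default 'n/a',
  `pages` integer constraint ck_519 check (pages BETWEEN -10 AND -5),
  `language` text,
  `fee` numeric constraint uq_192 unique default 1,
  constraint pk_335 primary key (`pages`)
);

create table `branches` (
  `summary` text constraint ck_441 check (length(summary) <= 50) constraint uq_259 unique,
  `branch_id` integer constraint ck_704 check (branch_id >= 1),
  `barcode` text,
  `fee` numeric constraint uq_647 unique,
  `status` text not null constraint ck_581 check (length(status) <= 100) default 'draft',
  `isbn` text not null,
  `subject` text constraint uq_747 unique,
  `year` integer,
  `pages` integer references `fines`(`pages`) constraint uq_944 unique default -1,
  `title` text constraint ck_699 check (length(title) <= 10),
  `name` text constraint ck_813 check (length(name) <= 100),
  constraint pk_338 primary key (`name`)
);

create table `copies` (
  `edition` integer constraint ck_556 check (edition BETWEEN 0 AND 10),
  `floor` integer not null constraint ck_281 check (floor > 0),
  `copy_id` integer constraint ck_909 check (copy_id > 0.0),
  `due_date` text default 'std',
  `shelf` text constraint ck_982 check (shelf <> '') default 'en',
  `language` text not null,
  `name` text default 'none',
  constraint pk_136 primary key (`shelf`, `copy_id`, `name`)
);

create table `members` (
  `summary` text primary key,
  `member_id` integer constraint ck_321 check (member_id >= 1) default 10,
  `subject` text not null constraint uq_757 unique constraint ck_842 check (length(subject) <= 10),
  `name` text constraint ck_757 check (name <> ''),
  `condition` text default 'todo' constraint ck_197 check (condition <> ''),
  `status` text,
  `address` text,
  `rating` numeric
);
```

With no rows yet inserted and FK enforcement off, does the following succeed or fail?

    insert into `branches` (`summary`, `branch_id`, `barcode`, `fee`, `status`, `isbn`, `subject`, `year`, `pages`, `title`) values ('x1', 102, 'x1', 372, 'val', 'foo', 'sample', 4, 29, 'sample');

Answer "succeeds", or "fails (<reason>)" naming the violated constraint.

name is omitted from the column list and has no DEFAULT, so it would receive NULL.
But name is part of the PRIMARY KEY (implied NOT NULL).

fails (NOT NULL on name)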